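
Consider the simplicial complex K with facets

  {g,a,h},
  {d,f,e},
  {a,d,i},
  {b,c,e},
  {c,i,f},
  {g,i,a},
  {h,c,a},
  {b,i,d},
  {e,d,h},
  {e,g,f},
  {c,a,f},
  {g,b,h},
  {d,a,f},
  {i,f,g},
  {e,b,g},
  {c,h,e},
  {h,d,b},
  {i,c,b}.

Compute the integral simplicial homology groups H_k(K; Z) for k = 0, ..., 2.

H_0 = Z,  H_1 = Z ⊕ Z/2,  H_2 = 0.

Order the vertices as a < b < c < d < e < f < g < h < i. Listing each simplex with vertices in this order, K has dimension 2 with simplices:

  0-simplices (9): a, b, c, d, e, f, g, h, i
  1-simplices (27): ac, ad, af, ag, ah, ai, bc, bd, be, bg, bh, bi, ce, cf, ch, ci, de, df, dh, di, ef, eg, eh, fg, fi, gh, gi
  2-simplices (18): acf, ach, adf, adi, agh, agi, bce, bci, bdh, bdi, beg, bgh, ceh, cfi, def, deh, efg, fgi

giving chain groups C_0 ≅ Z^9, C_1 ≅ Z^27, C_2 ≅ Z^18.

The boundary map ∂_1: C_1 → C_0 is given by ∂[p,q] = [q] − [p]. For instance
  ∂ci = i − c.
The resulting 9×27 matrix has rank 8, and its Smith normal form has invariant factors (1,1,1,1,1,1,1,1).

Boundary ∂_2: C_2 → C_1 sends each 2-simplex [p,q,r] to [q,r] − [p,r] + [p,q]. For instance
  ∂beg = eg − bg + be,
  ∂acf = cf − af + ac.
The resulting 27×18 matrix has rank 18, and its Smith normal form has invariant factors (1,1,1,1,1,1,1,1,1,1,1,1,1,1,1,1,1,2).

Reading off H_k = ker ∂_k / im ∂_{k+1}:

  H_0: rank C_0 − rank ∂_1 = 9 − 8 = 1, and the invariant factors of ∂_1 are all 1, so H_0 ≅ Z.
  H_1: rank ker ∂_1 − rank ∂_2 = (27 − 8) − 18 = 1, and ∂_2 has invariant factor 2 > 1, so H_1 ≅ Z ⊕ Z/2.
  H_2: rank ker ∂_2 − rank ∂_3 = (18 − 18) − 0 = 0, and there is no ∂_3, so H_2 ≅ 0.

As a check, the Euler characteristic is 9 − 27 + 18 = 0, which agrees with 1 − 1 + 0 = 0.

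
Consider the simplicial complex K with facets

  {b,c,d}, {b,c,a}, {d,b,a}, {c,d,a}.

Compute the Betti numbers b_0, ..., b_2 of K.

Take the total order a < b < c < d on the vertex set. Then K (dimension 2) consists of the simplices:

  0-simplices (4): a, b, c, d
  1-simplices (6): ab, ac, ad, bc, bd, cd
  2-simplices (4): abc, abd, acd, bcd

so the chain groups are C_0 ≅ Z^4, C_1 ≅ Z^6, C_2 ≅ Z^4.

∂_1: C_1 → C_0 maps an edge to its endpoints' difference, ∂[p,q] = q − p. For instance
  ∂cd = d − c.
The resulting 4×6 matrix has rank 3, and its Smith normal form has invariant factors (1,1,1).

∂_2: C_2 → C_1 acts by ∂[p,q,r] = [q,r] − [p,r] + [p,q]. For instance
  ∂bcd = cd − bd + bc,
  ∂abc = bc − ac + ab.
The resulting 6×4 matrix has rank 3, and its Smith normal form has invariant factors (1,1,1).

Reading off H_k = ker ∂_k / im ∂_{k+1}:

  H_0: rank C_0 − rank ∂_1 = 4 − 3 = 1, and the invariant factors of ∂_1 are all 1, so H_0 ≅ Z.
  H_1: rank ker ∂_1 − rank ∂_2 = (6 − 3) − 3 = 0, and the invariant factors of ∂_2 are all 1, so H_1 ≅ 0.
  H_2: rank ker ∂_2 − rank ∂_3 = (4 − 3) − 0 = 1, and there is no ∂_3, so H_2 ≅ Z.

Hence the Betti numbers are b_0 = 1, b_1 = 0, b_2 = 1.

b_0 = 1, b_1 = 0, b_2 = 1.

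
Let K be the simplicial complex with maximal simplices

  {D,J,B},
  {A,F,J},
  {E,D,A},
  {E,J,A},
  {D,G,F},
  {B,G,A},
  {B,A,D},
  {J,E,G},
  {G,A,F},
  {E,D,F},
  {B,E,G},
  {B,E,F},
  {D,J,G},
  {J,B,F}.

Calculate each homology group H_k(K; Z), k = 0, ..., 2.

H_0 = Z,  H_1 = Z^2,  H_2 = Z.

Take the total order A < B < D < E < F < G < J on the vertex set. Then K (dimension 2) consists of the simplices:

  0-simplices (7): A, B, D, E, F, G, J
  1-simplices (21): AB, AD, AE, AF, AG, AJ, BD, BE, BF, BG, BJ, DE, DF, DG, DJ, EF, EG, EJ, FG, FJ, GJ
  2-simplices (14): ABD, ABG, ADE, AEJ, AFG, AFJ, BDJ, BEF, BEG, BFJ, DEF, DFG, DGJ, EGJ

so the chain groups are C_0 ≅ Z^7, C_1 ≅ Z^21, C_2 ≅ Z^14.

The boundary map ∂_1: C_1 → C_0 is given by ∂[p,q] = [q] − [p]. For instance
  ∂BD = D − B.
The 7×21 boundary matrix has rank 6 and Smith normal form diag(1,1,1,1,1,1).

Boundary ∂_2: C_2 → C_1 acts by ∂[p,q,r] = [q,r] − [p,r] + [p,q]. For instance
  ∂BEF = EF − BF + BE,
  ∂ADE = DE − AE + AD.
This gives a 21×14 integer matrix of rank 13; reducing to Smith normal form yields diagonal entries (1,1,1,1,1,1,1,1,1,1,1,1,1).

From H_k ≅ ker(∂_k) / im(∂_{k+1}) we obtain:

  H_0: rank C_0 − rank ∂_1 = 7 − 6 = 1, and the invariant factors of ∂_1 are all 1, so H_0 ≅ Z.
  H_1: rank ker ∂_1 − rank ∂_2 = (21 − 6) − 13 = 2, and the invariant factors of ∂_2 are all 1, so H_1 ≅ Z^2.
  H_2: rank ker ∂_2 − rank ∂_3 = (14 − 13) − 0 = 1, and there is no ∂_3, so H_2 ≅ Z.

As a check, the Euler characteristic is 7 − 21 + 14 = 0, which agrees with 1 − 2 + 1 = 0.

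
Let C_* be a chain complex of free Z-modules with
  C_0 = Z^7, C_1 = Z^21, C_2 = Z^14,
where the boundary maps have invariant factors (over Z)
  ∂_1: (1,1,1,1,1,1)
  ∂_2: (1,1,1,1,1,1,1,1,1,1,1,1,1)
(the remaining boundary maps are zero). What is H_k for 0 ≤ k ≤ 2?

H_0 ≅ Z,  H_1 ≅ Z^2,  H_2 ≅ Z.

H_0: b_0 = 7 − 0 − 6 = 1; torsion from ∂_1 factors > 1: none. So H_0 ≅ Z.
H_1: b_1 = 21 − 6 − 13 = 2; torsion from ∂_2 factors > 1: none. So H_1 ≅ Z^2.
H_2: b_2 = 14 − 13 − 0 = 1; torsion from ∂_3 factors > 1: none. So H_2 ≅ Z.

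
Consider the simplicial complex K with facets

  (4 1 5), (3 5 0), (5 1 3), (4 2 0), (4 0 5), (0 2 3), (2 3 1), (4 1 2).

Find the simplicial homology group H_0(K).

H_0 ≅ Z.

Order the vertices as 0 < 1 < 2 < 3 < 4 < 5. Listing each simplex with vertices in this order, K has dimension 2 with simplices:

  0-simplices (6): [0], [1], [2], [3], [4], [5]
  1-simplices (12): [0,2], [0,3], [0,4], [0,5], [1,2], [1,3], [1,4], [1,5], [2,3], [2,4], [3,5], [4,5]
  2-simplices (8): [0,2,3], [0,2,4], [0,3,5], [0,4,5], [1,2,3], [1,2,4], [1,3,5], [1,4,5]

giving chain groups C_0 ≅ Z^6, C_1 ≅ Z^12, C_2 ≅ Z^8.

∂_1: C_1 → C_0 sends each edge [p,q] (with p < q) to q − p. For instance
  ∂[1,3] = [3] − [1].
This gives a 6×12 integer matrix of rank 5; reducing to Smith normal form yields diagonal entries (1,1,1,1,1).

∂_2: C_2 → C_1 sends each 2-simplex [p,q,r] to [q,r] − [p,r] + [p,q]. For instance
  ∂[1,4,5] = [4,5] − [1,5] + [1,4],
  ∂[0,2,4] = [2,4] − [0,4] + [0,2].
The 12×8 boundary matrix has rank 7 and Smith normal form diag(1,1,1,1,1,1,1).

From H_k ≅ ker(∂_k) / im(∂_{k+1}) we obtain:

  H_0: rank C_0 − rank ∂_1 = 6 − 5 = 1, and the invariant factors of ∂_1 are all 1, so H_0 = Z.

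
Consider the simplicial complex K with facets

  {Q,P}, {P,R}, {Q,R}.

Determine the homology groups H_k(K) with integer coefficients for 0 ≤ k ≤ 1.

Fix the vertex order P < Q < R and write every simplex with vertices in increasing order. Then dim K = 1 and the simplices of K are:

  0-simplices (3): P, Q, R
  1-simplices (3): PQ, PR, QR

giving chain groups C_0 ≅ Z^3, C_1 ≅ Z^3.

Boundary ∂_1: C_1 → C_0 is given by ∂[p,q] = [q] − [p]. For instance
  ∂QR = R − Q.
The resulting 3×3 matrix has rank 2, and its Smith normal form has invariant factors (1,1).

Reading off H_k = ker ∂_k / im ∂_{k+1}:

  H_0: rank C_0 − rank ∂_1 = 3 − 2 = 1, and the invariant factors of ∂_1 are all 1, so H_0 ≅ Z.
  H_1: rank ker ∂_1 − rank ∂_2 = (3 − 2) − 0 = 1, and there is no ∂_2, so H_1 ≅ Z.

H_0 = Z,  H_1 = Z.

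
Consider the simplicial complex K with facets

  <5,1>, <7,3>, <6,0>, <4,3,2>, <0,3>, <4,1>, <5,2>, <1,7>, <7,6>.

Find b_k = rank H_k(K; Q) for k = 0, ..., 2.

Order the vertices as 0 < 1 < 2 < 3 < 4 < 5 < 6 < 7. Listing each simplex with vertices in this order, K has dimension 2 with simplices:

  0-simplices (8): [0], [1], [2], [3], [4], [5], [6], [7]
  1-simplices (11): [0,3], [0,6], [1,4], [1,5], [1,7], [2,3], [2,4], [2,5], [3,4], [3,7], [6,7]
  2-simplices (1): [2,3,4]

so the chain groups are C_0 ≅ Z^8, C_1 ≅ Z^11, C_2 ≅ Z^1.

∂_1: C_1 → C_0 maps an edge to its endpoints' difference, ∂[p,q] = q − p.
The resulting 8×11 matrix has rank 7, and its Smith normal form has invariant factors (1,1,1,1,1,1,1).

The boundary map ∂_2: C_2 → C_1 acts by ∂[p,q,r] = [q,r] − [p,r] + [p,q]. For instance
  ∂[2,3,4] = [3,4] − [2,4] + [2,3].
The 11×1 boundary matrix has rank 1 and Smith normal form diag(1).

Reading off H_k = ker ∂_k / im ∂_{k+1}:

  H_0: rank C_0 − rank ∂_1 = 8 − 7 = 1, and the invariant factors of ∂_1 are all 1, so H_0 ≅ Z.
  H_1: rank ker ∂_1 − rank ∂_2 = (11 − 7) − 1 = 3, and the invariant factors of ∂_2 are all 1, so H_1 ≅ Z^3.
  H_2: rank ker ∂_2 − rank ∂_3 = (1 − 1) − 0 = 0, and there is no ∂_3, so H_2 ≅ 0.

As a check, the Euler characteristic is 8 − 11 + 1 = -2, which agrees with 1 − 3 + 0 = -2.

Hence the Betti numbers are b_0 = 1, b_1 = 3, b_2 = 0.

b_0 = 1, b_1 = 3, b_2 = 0.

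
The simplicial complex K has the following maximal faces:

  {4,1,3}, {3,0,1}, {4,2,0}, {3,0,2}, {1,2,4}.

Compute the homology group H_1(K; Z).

H_1 ≅ Z.

We work with the vertex ordering 0 < 1 < 2 < 3 < 4. The simplices of K, each written with vertices in increasing order, are:

  0-simplices (5): [0], [1], [2], [3], [4]
  1-simplices (10): [0,1], [0,2], [0,3], [0,4], [1,2], [1,3], [1,4], [2,3], [2,4], [3,4]
  2-simplices (5): [0,1,3], [0,2,3], [0,2,4], [1,2,4], [1,3,4]

so the chain groups are C_0 ≅ Z^5, C_1 ≅ Z^10, C_2 ≅ Z^5.

Boundary ∂_1: C_1 → C_0 is given by ∂[p,q] = [q] − [p]. For instance
  ∂[0,1] = [1] − [0].
The resulting 5×10 matrix has rank 4, and its Smith normal form has invariant factors (1,1,1,1).

The boundary map ∂_2: C_2 → C_1 acts by ∂[p,q,r] = [q,r] − [p,r] + [p,q]. For instance
  ∂[1,2,4] = [2,4] − [1,4] + [1,2],
  ∂[1,3,4] = [3,4] − [1,4] + [1,3].
This gives a 10×5 integer matrix of rank 5; reducing to Smith normal form yields diagonal entries (1,1,1,1,1).

From H_k ≅ ker(∂_k) / im(∂_{k+1}) we obtain:

  H_1: rank ker ∂_1 − rank ∂_2 = (10 − 4) − 5 = 1, and the invariant factors of ∂_2 are all 1, so H_1 ≅ Z.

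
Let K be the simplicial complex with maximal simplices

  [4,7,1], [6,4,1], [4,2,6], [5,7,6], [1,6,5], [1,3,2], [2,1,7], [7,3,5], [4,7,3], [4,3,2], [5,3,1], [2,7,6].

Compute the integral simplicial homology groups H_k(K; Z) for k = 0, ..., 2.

Order the vertices as 1 < 2 < 3 < 4 < 5 < 6 < 7. Listing each simplex with vertices in this order, K has dimension 2 with simplices:

  0-simplices (7): [1], [2], [3], [4], [5], [6], [7]
  1-simplices (18): [1,2], [1,3], [1,4], [1,5], [1,6], [1,7], [2,3], [2,4], [2,6], [2,7], [3,4], [3,5], [3,7], [4,6], [4,7], [5,6], [5,7], [6,7]
  2-simplices (12): [1,2,3], [1,2,7], [1,3,5], [1,4,6], [1,4,7], [1,5,6], [2,3,4], [2,4,6], [2,6,7], [3,4,7], [3,5,7], [5,6,7]

giving chain groups C_0 ≅ Z^7, C_1 ≅ Z^18, C_2 ≅ Z^12.

∂_1: C_1 → C_0 maps an edge to its endpoints' difference, ∂[p,q] = q − p.
The resulting 7×18 matrix has rank 6, and its Smith normal form has invariant factors (1,1,1,1,1,1).

The boundary map ∂_2: C_2 → C_1 sends each 2-simplex [p,q,r] to [q,r] − [p,r] + [p,q]. For instance
  ∂[1,3,5] = [3,5] − [1,5] + [1,3],
  ∂[1,5,6] = [5,6] − [1,6] + [1,5].
The resulting 18×12 matrix has rank 12, and its Smith normal form has invariant factors (1,1,1,1,1,1,1,1,1,1,1,2).

Now H_k = ker ∂_k / im ∂_{k+1}, so:

  H_0: rank C_0 − rank ∂_1 = 7 − 6 = 1, and the invariant factors of ∂_1 are all 1, so H_0 ≅ Z.
  H_1: rank ker ∂_1 − rank ∂_2 = (18 − 6) − 12 = 0, and ∂_2 has invariant factor 2 > 1, so H_1 ≅ Z_2.
  H_2: rank ker ∂_2 − rank ∂_3 = (12 − 12) − 0 = 0, and there is no ∂_3, so H_2 ≅ 0.

(K is a triangulation of the real projective plane RP^2.)

H_0 ≅ Z,  H_1 ≅ Z_2,  H_2 = 0.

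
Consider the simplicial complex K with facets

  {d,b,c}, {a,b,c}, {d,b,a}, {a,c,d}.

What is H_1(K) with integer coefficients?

H_1 ≅ 0.

Order the vertices as a < b < c < d. Listing each simplex with vertices in this order, K has dimension 2 with simplices:

  0-simplices (4): a, b, c, d
  1-simplices (6): ab, ac, ad, bc, bd, cd
  2-simplices (4): abc, abd, acd, bcd

Hence C_0 ≅ Z^4, C_1 ≅ Z^6, C_2 ≅ Z^4.

∂_1: C_1 → C_0 maps an edge to its endpoints' difference, ∂[p,q] = q − p.
The 4×6 boundary matrix has rank 3 and Smith normal form diag(1,1,1).

Boundary ∂_2: C_2 → C_1 sends each 2-simplex [p,q,r] to [q,r] − [p,r] + [p,q]. For instance
  ∂bcd = cd − bd + bc,
  ∂abd = bd − ad + ab.
The resulting 6×4 matrix has rank 3, and its Smith normal form has invariant factors (1,1,1).

Computing H_k = (kernel of ∂_k) / (image of ∂_{k+1}):

  H_1: rank ker ∂_1 − rank ∂_2 = (6 − 3) − 3 = 0, and the invariant factors of ∂_2 are all 1, so H_1 = 0.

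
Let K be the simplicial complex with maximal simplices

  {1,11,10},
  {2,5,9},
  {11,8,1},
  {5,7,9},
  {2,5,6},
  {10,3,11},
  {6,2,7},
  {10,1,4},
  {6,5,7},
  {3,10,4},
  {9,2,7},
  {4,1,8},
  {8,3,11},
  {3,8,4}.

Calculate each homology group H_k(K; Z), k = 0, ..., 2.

H_0 = Z^2,  H_1 = 0,  H_2 = Z^2.

Order the vertices as 1 < 2 < 3 < 4 < 5 < 6 < 7 < 8 < 9 < 10 < 11. Listing each simplex with vertices in this order, K has dimension 2 with simplices:

  0-simplices (11): [1], [2], [3], [4], [5], [6], [7], [8], [9], [10], [11]
  1-simplices (21): [1,4], [1,8], [1,10], [1,11], [2,5], [2,6], [2,7], [2,9], [3,4], [3,8], [3,10], [3,11], [4,8], [4,10], [5,6], [5,7], [5,9], [6,7], [7,9], [8,11], [10,11]
  2-simplices (14): [1,4,8], [1,4,10], [1,8,11], [1,10,11], [2,5,6], [2,5,9], [2,6,7], [2,7,9], [3,4,8], [3,4,10], [3,8,11], [3,10,11], [5,6,7], [5,7,9]

so the chain groups are C_0 ≅ Z^11, C_1 ≅ Z^21, C_2 ≅ Z^14.

∂_1: C_1 → C_0 maps an edge to its endpoints' difference, ∂[p,q] = q − p.
As a 11×21 matrix over Z this has rank 9, with invariant factors (1,1,1,1,1,1,1,1,1).

Boundary ∂_2: C_2 → C_1 sends each 2-simplex [p,q,r] to [q,r] − [p,r] + [p,q]. For instance
  ∂[3,8,11] = [8,11] − [3,11] + [3,8],
  ∂[3,4,8] = [4,8] − [3,8] + [3,4].
As a 21×14 matrix over Z this has rank 12, with invariant factors (1,1,1,1,1,1,1,1,1,1,1,1).

Computing H_k = (kernel of ∂_k) / (image of ∂_{k+1}):

  H_0: rank C_0 − rank ∂_1 = 11 − 9 = 2, and the invariant factors of ∂_1 are all 1, so H_0 = Z^2.
  H_1: rank ker ∂_1 − rank ∂_2 = (21 − 9) − 12 = 0, and the invariant factors of ∂_2 are all 1, so H_1 = 0.
  H_2: rank ker ∂_2 − rank ∂_3 = (14 − 12) − 0 = 2, and there is no ∂_3, so H_2 = Z^2.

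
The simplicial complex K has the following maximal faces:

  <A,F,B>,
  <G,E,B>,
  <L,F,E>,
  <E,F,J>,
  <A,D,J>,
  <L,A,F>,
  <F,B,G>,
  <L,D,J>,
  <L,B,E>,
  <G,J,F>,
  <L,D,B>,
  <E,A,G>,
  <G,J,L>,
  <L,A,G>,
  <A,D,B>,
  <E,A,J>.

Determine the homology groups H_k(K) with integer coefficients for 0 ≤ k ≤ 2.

H_0 = Z,  H_1 = Z^2,  H_2 = Z.

Take the total order A < B < D < E < F < G < J < L on the vertex set. Then K (dimension 2) consists of the simplices:

  0-simplices (8): A, B, D, E, F, G, J, L
  1-simplices (24): AB, AD, AE, AF, AG, AJ, AL, BD, BE, BF, BG, BL, DJ, DL, EF, EG, EJ, EL, FG, FJ, FL, GJ, GL, JL
  2-simplices (16): ABD, ABF, ADJ, AEG, AEJ, AFL, AGL, BDL, BEG, BEL, BFG, DJL, EFJ, EFL, FGJ, GJL

Hence C_0 ≅ Z^8, C_1 ≅ Z^24, C_2 ≅ Z^16.

The boundary map ∂_1: C_1 → C_0 is given by ∂[p,q] = [q] − [p]. For instance
  ∂EG = G − E.
The 8×24 boundary matrix has rank 7 and Smith normal form diag(1,1,1,1,1,1,1).

Boundary ∂_2: C_2 → C_1 acts by ∂[p,q,r] = [q,r] − [p,r] + [p,q]. For instance
  ∂EFJ = FJ − EJ + EF,
  ∂GJL = JL − GL + GJ.
This gives a 24×16 integer matrix of rank 15; reducing to Smith normal form yields diagonal entries (1,1,1,1,1,1,1,1,1,1,1,1,1,1,1).

Reading off H_k = ker ∂_k / im ∂_{k+1}:

  H_0: rank C_0 − rank ∂_1 = 8 − 7 = 1, and the invariant factors of ∂_1 are all 1, so H_0 ≅ Z.
  H_1: rank ker ∂_1 − rank ∂_2 = (24 − 7) − 15 = 2, and the invariant factors of ∂_2 are all 1, so H_1 ≅ Z^2.
  H_2: rank ker ∂_2 − rank ∂_3 = (16 − 15) − 0 = 1, and there is no ∂_3, so H_2 ≅ Z.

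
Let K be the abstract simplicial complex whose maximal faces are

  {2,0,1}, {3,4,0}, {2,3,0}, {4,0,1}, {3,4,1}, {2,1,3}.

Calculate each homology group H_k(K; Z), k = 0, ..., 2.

We work with the vertex ordering 0 < 1 < 2 < 3 < 4. The simplices of K, each written with vertices in increasing order, are:

  0-simplices (5): [0], [1], [2], [3], [4]
  1-simplices (9): [0,1], [0,2], [0,3], [0,4], [1,2], [1,3], [1,4], [2,3], [3,4]
  2-simplices (6): [0,1,2], [0,1,4], [0,2,3], [0,3,4], [1,2,3], [1,3,4]

so the chain groups are C_0 ≅ Z^5, C_1 ≅ Z^9, C_2 ≅ Z^6.

The boundary map ∂_1: C_1 → C_0 is given by ∂[p,q] = [q] − [p]. For instance
  ∂[3,4] = [4] − [3].
As a 5×9 matrix over Z this has rank 4, with invariant factors (1,1,1,1).

∂_2: C_2 → C_1 maps a triangle to the signed sum of its edges. For instance
  ∂[0,3,4] = [3,4] − [0,4] + [0,3],
  ∂[0,1,2] = [1,2] − [0,2] + [0,1].
The 9×6 boundary matrix has rank 5 and Smith normal form diag(1,1,1,1,1).

Now H_k = ker ∂_k / im ∂_{k+1}, so:

  H_0: rank C_0 − rank ∂_1 = 5 − 4 = 1, and the invariant factors of ∂_1 are all 1, so H_0 ≅ Z.
  H_1: rank ker ∂_1 − rank ∂_2 = (9 − 4) − 5 = 0, and the invariant factors of ∂_2 are all 1, so H_1 ≅ 0.
  H_2: rank ker ∂_2 − rank ∂_3 = (6 − 5) − 0 = 1, and there is no ∂_3, so H_2 ≅ Z.

(K is a triangulation of the 2-sphere S^2.)

H_0 ≅ Z,  H_1 = 0,  H_2 ≅ Z.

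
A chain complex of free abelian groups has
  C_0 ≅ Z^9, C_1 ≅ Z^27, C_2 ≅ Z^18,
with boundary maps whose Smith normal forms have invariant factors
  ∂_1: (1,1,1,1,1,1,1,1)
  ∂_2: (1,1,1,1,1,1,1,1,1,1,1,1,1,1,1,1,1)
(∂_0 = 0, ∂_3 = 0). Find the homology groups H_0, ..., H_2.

H_0 ≅ Z,  H_1 ≅ Z^2,  H_2 ≅ Z.

H_0: b_0 = 9 − 0 − 8 = 1; torsion from ∂_1 factors > 1: none. So H_0 ≅ Z.
H_1: b_1 = 27 − 8 − 17 = 2; torsion from ∂_2 factors > 1: none. So H_1 ≅ Z^2.
H_2: b_2 = 18 − 17 − 0 = 1; torsion from ∂_3 factors > 1: none. So H_2 ≅ Z.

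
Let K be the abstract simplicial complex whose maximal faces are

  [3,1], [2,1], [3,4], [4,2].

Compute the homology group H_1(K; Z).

Fix the vertex order 1 < 2 < 3 < 4 and write every simplex with vertices in increasing order. Then dim K = 1 and the simplices of K are:

  0-simplices (4): [1], [2], [3], [4]
  1-simplices (4): [1,2], [1,3], [2,4], [3,4]

so the chain groups are C_0 ≅ Z^4, C_1 ≅ Z^4.

Boundary ∂_1: C_1 → C_0 maps an edge to its endpoints' difference, ∂[p,q] = q − p.
The 4×4 boundary matrix has rank 3 and Smith normal form diag(1,1,1).

Computing H_k = (kernel of ∂_k) / (image of ∂_{k+1}):

  H_1: rank ker ∂_1 − rank ∂_2 = (4 − 3) − 0 = 1, and there is no ∂_2, so H_1 ≅ Z.

H_1 = Z.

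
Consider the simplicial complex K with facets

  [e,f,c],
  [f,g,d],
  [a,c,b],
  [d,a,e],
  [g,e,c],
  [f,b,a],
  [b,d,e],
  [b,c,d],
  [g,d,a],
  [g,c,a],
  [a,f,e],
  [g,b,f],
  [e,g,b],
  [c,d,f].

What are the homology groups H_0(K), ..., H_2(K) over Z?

Take the total order a < b < c < d < e < f < g on the vertex set. Then K (dimension 2) consists of the simplices:

  0-simplices (7): a, b, c, d, e, f, g
  1-simplices (21): ab, ac, ad, ae, af, ag, bc, bd, be, bf, bg, cd, ce, cf, cg, de, df, dg, ef, eg, fg
  2-simplices (14): abc, abf, acg, ade, adg, aef, bcd, bde, beg, bfg, cdf, cef, ceg, dfg

Hence C_0 ≅ Z^7, C_1 ≅ Z^21, C_2 ≅ Z^14.

Boundary ∂_1: C_1 → C_0 is given by ∂[p,q] = [q] − [p].
The resulting 7×21 matrix has rank 6, and its Smith normal form has invariant factors (1,1,1,1,1,1).

∂_2: C_2 → C_1 maps a triangle to the signed sum of its edges. For instance
  ∂adg = dg − ag + ad,
  ∂bcd = cd − bd + bc.
The 21×14 boundary matrix has rank 13 and Smith normal form diag(1,1,1,1,1,1,1,1,1,1,1,1,1).

Computing H_k = (kernel of ∂_k) / (image of ∂_{k+1}):

  H_0: rank C_0 − rank ∂_1 = 7 − 6 = 1, and the invariant factors of ∂_1 are all 1, so H_0 = Z.
  H_1: rank ker ∂_1 − rank ∂_2 = (21 − 6) − 13 = 2, and the invariant factors of ∂_2 are all 1, so H_1 = Z^2.
  H_2: rank ker ∂_2 − rank ∂_3 = (14 − 13) − 0 = 1, and there is no ∂_3, so H_2 = Z.

H_0 = Z,  H_1 = Z^2,  H_2 = Z.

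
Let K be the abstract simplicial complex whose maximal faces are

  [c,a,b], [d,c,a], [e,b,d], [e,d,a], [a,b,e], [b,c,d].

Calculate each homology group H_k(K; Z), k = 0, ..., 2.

H_0 ≅ Z,  H_1 = 0,  H_2 ≅ Z.

We work with the vertex ordering a < b < c < d < e. The simplices of K, each written with vertices in increasing order, are:

  0-simplices (5): a, b, c, d, e
  1-simplices (9): ab, ac, ad, ae, bc, bd, be, cd, de
  2-simplices (6): abc, abe, acd, ade, bcd, bde

giving chain groups C_0 ≅ Z^5, C_1 ≅ Z^9, C_2 ≅ Z^6.

The boundary map ∂_1: C_1 → C_0 maps an edge to its endpoints' difference, ∂[p,q] = q − p.
The resulting 5×9 matrix has rank 4, and its Smith normal form has invariant factors (1,1,1,1).

The boundary map ∂_2: C_2 → C_1 acts by ∂[p,q,r] = [q,r] − [p,r] + [p,q]. For instance
  ∂acd = cd − ad + ac,
  ∂abe = be − ae + ab.
As a 9×6 matrix over Z this has rank 5, with invariant factors (1,1,1,1,1).

From H_k ≅ ker(∂_k) / im(∂_{k+1}) we obtain:

  H_0: rank C_0 − rank ∂_1 = 5 − 4 = 1, and the invariant factors of ∂_1 are all 1, so H_0 = Z.
  H_1: rank ker ∂_1 − rank ∂_2 = (9 − 4) − 5 = 0, and the invariant factors of ∂_2 are all 1, so H_1 = 0.
  H_2: rank ker ∂_2 − rank ∂_3 = (6 − 5) − 0 = 1, and there is no ∂_3, so H_2 = Z.

As a check, the Euler characteristic is 5 − 9 + 6 = 2, which agrees with 1 − 0 + 1 = 2.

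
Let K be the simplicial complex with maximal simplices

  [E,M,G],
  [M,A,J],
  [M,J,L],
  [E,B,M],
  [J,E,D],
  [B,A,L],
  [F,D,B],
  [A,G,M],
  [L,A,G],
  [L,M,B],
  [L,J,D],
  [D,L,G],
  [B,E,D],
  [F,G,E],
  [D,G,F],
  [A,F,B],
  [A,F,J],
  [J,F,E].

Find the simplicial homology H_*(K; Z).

Order the vertices as A < B < D < E < F < G < J < L < M. Listing each simplex with vertices in this order, K has dimension 2 with simplices:

  0-simplices (9): A, B, D, E, F, G, J, L, M
  1-simplices (27): AB, AF, AG, AJ, AL, AM, BD, BE, BF, BL, BM, DE, DF, DG, DJ, DL, EF, EG, EJ, EM, FG, FJ, GL, GM, JL, JM, LM
  2-simplices (18): ABF, ABL, AFJ, AGL, AGM, AJM, BDE, BDF, BEM, BLM, DEJ, DFG, DGL, DJL, EFG, EFJ, EGM, JLM

giving chain groups C_0 ≅ Z^9, C_1 ≅ Z^27, C_2 ≅ Z^18.

Boundary ∂_1: C_1 → C_0 sends each edge [p,q] (with p < q) to q − p. For instance
  ∂BL = L − B.
This gives a 9×27 integer matrix of rank 8; reducing to Smith normal form yields diagonal entries (1,1,1,1,1,1,1,1).

The boundary map ∂_2: C_2 → C_1 maps a triangle to the signed sum of its edges. For instance
  ∂BDE = DE − BE + BD,
  ∂EFG = FG − EG + EF.
The resulting 27×18 matrix has rank 18, and its Smith normal form has invariant factors (1,1,1,1,1,1,1,1,1,1,1,1,1,1,1,1,1,2).

Now H_k = ker ∂_k / im ∂_{k+1}, so:

  H_0: rank C_0 − rank ∂_1 = 9 − 8 = 1, and the invariant factors of ∂_1 are all 1, so H_0 = Z.
  H_1: rank ker ∂_1 − rank ∂_2 = (27 − 8) − 18 = 1, and ∂_2 has invariant factor 2 > 1, so H_1 = Z ⊕ Z/2Z.
  H_2: rank ker ∂_2 − rank ∂_3 = (18 − 18) − 0 = 0, and there is no ∂_3, so H_2 = 0.

(K is a triangulation of the Klein bottle.)

H_0 = Z,  H_1 = Z ⊕ Z/2Z,  H_2 = 0.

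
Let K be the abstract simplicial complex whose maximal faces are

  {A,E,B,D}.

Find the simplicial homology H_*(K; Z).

Order the vertices as A < B < D < E. Listing each simplex with vertices in this order, K has dimension 3 with simplices:

  0-simplices (4): A, B, D, E
  1-simplices (6): AB, AD, AE, BD, BE, DE
  2-simplices (4): ABD, ABE, ADE, BDE
  3-simplices (1): ABDE

so the chain groups are C_0 ≅ Z^4, C_1 ≅ Z^6, C_2 ≅ Z^4, C_3 ≅ Z^1.

The boundary map ∂_1: C_1 → C_0 is given by ∂[p,q] = [q] − [p]. For instance
  ∂AE = E − A.
The 4×6 boundary matrix has rank 3 and Smith normal form diag(1,1,1).

∂_2: C_2 → C_1 maps a triangle to the signed sum of its edges. For instance
  ∂BDE = DE − BE + BD,
  ∂ADE = DE − AE + AD.
The resulting 6×4 matrix has rank 3, and its Smith normal form has invariant factors (1,1,1).

Boundary ∂_3: C_3 → C_2 sends each 3-simplex σ to the alternating sum Σ_i (−1)^i (σ with its i-th vertex removed). For instance
  ∂ABDE = BDE − ADE + ABE − ABD.
The 4×1 boundary matrix has rank 1 and Smith normal form diag(1).

Reading off H_k = ker ∂_k / im ∂_{k+1}:

  H_0: rank C_0 − rank ∂_1 = 4 − 3 = 1, and the invariant factors of ∂_1 are all 1, so H_0 ≅ Z.
  H_1: rank ker ∂_1 − rank ∂_2 = (6 − 3) − 3 = 0, and the invariant factors of ∂_2 are all 1, so H_1 ≅ 0.
  H_2: rank ker ∂_2 − rank ∂_3 = (4 − 3) − 1 = 0, and the invariant factors of ∂_3 are all 1, so H_2 ≅ 0.
  H_3: rank ker ∂_3 − rank ∂_4 = (1 − 1) − 0 = 0, and there is no ∂_4, so H_3 ≅ 0.

(K is a triangulation of the 3-simplex.)

H_0 ≅ Z,  H_1 = 0,  H_2 = 0,  H_3 = 0.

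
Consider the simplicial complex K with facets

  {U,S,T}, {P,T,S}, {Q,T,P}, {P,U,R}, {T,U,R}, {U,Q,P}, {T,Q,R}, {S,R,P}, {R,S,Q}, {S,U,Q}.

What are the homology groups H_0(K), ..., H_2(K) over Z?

H_0 ≅ Z,  H_1 ≅ Z/2,  H_2 = 0.

Take the total order P < Q < R < S < T < U on the vertex set. Then K (dimension 2) consists of the simplices:

  0-simplices (6): P, Q, R, S, T, U
  1-simplices (15): PQ, PR, PS, PT, PU, QR, QS, QT, QU, RS, RT, RU, ST, SU, TU
  2-simplices (10): PQT, PQU, PRS, PRU, PST, QRS, QRT, QSU, RTU, STU

giving chain groups C_0 ≅ Z^6, C_1 ≅ Z^15, C_2 ≅ Z^10.

The boundary map ∂_1: C_1 → C_0 sends each edge [p,q] (with p < q) to q − p.
As a 6×15 matrix over Z this has rank 5, with invariant factors (1,1,1,1,1).

∂_2: C_2 → C_1 sends each 2-simplex [p,q,r] to [q,r] − [p,r] + [p,q]. For instance
  ∂QSU = SU − QU + QS,
  ∂STU = TU − SU + ST.
As a 15×10 matrix over Z this has rank 10, with invariant factors (1,1,1,1,1,1,1,1,1,2).

From H_k ≅ ker(∂_k) / im(∂_{k+1}) we obtain:

  H_0: rank C_0 − rank ∂_1 = 6 − 5 = 1, and the invariant factors of ∂_1 are all 1, so H_0 = Z.
  H_1: rank ker ∂_1 − rank ∂_2 = (15 − 5) − 10 = 0, and ∂_2 has invariant factor 2 > 1, so H_1 = Z/2.
  H_2: rank ker ∂_2 − rank ∂_3 = (10 − 10) − 0 = 0, and there is no ∂_3, so H_2 = 0.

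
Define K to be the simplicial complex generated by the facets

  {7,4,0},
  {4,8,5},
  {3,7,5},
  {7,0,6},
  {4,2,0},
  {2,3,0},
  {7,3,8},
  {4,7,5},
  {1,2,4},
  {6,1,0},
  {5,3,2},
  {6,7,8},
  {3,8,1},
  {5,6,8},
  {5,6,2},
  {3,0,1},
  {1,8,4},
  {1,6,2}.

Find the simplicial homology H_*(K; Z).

Order the vertices as 0 < 1 < 2 < 3 < 4 < 5 < 6 < 7 < 8. Listing each simplex with vertices in this order, K has dimension 2 with simplices:

  0-simplices (9): [0], [1], [2], [3], [4], [5], [6], [7], [8]
  1-simplices (27): (27 of them)
  2-simplices (18): [0,1,3], [0,1,6], [0,2,3], [0,2,4], [0,4,7], [0,6,7], [1,2,4], [1,2,6], [1,3,8], [1,4,8], [2,3,5], [2,5,6], [3,5,7], [3,7,8], [4,5,7], [4,5,8], [5,6,8], [6,7,8]

giving chain groups C_0 ≅ Z^9, C_1 ≅ Z^27, C_2 ≅ Z^18.

Boundary ∂_1: C_1 → C_0 sends each edge [p,q] (with p < q) to q − p.
As a 9×27 matrix over Z this has rank 8, with invariant factors (1,1,1,1,1,1,1,1).

The boundary map ∂_2: C_2 → C_1 sends each 2-simplex [p,q,r] to [q,r] − [p,r] + [p,q]. For instance
  ∂[3,7,8] = [7,8] − [3,8] + [3,7],
  ∂[4,5,7] = [5,7] − [4,7] + [4,5].
The resulting 27×18 matrix has rank 18, and its Smith normal form has invariant factors (1,1,1,1,1,1,1,1,1,1,1,1,1,1,1,1,1,2).

Computing H_k = (kernel of ∂_k) / (image of ∂_{k+1}):

  H_0: rank C_0 − rank ∂_1 = 9 − 8 = 1, and the invariant factors of ∂_1 are all 1, so H_0 = Z.
  H_1: rank ker ∂_1 − rank ∂_2 = (27 − 8) − 18 = 1, and ∂_2 has invariant factor 2 > 1, so H_1 = Z ⊕ Z/2Z.
  H_2: rank ker ∂_2 − rank ∂_3 = (18 − 18) − 0 = 0, and there is no ∂_3, so H_2 = 0.

H_0 ≅ Z,  H_1 ≅ Z ⊕ Z/2Z,  H_2 = 0.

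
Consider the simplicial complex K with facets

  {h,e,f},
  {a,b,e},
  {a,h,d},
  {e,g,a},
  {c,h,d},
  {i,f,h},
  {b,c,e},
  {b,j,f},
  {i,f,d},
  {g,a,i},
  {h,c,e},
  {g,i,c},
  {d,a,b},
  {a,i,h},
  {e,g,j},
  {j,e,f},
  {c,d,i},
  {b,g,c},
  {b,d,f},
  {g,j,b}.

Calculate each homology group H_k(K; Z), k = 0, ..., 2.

Order the vertices as a < b < c < d < e < f < g < h < i < j. Listing each simplex with vertices in this order, K has dimension 2 with simplices:

  0-simplices (10): a, b, c, d, e, f, g, h, i, j
  1-simplices (30): ab, ad, ae, ag, ah, ai, bc, bd, be, bf, bg, bj, cd, ce, cg, ch, ci, df, dh, di, ef, eg, eh, ej, fh, fi, fj, gi, gj, hi
  2-simplices (20): abd, abe, adh, aeg, agi, ahi, bce, bcg, bdf, bfj, bgj, cdh, cdi, ceh, cgi, dfi, efh, efj, egj, fhi

giving chain groups C_0 ≅ Z^10, C_1 ≅ Z^30, C_2 ≅ Z^20.

∂_1: C_1 → C_0 is given by ∂[p,q] = [q] − [p]. For instance
  ∂ai = i − a.
This gives a 10×30 integer matrix of rank 9; reducing to Smith normal form yields diagonal entries (1,1,1,1,1,1,1,1,1).

Boundary ∂_2: C_2 → C_1 sends each 2-simplex [p,q,r] to [q,r] − [p,r] + [p,q]. For instance
  ∂cgi = gi − ci + cg,
  ∂egj = gj − ej + eg.
This gives a 30×20 integer matrix of rank 20; reducing to Smith normal form yields diagonal entries (1,1,1,1,1,1,1,1,1,1,1,1,1,1,1,1,1,1,1,2).

Reading off H_k = ker ∂_k / im ∂_{k+1}:

  H_0: rank C_0 − rank ∂_1 = 10 − 9 = 1, and the invariant factors of ∂_1 are all 1, so H_0 ≅ Z.
  H_1: rank ker ∂_1 − rank ∂_2 = (30 − 9) − 20 = 1, and ∂_2 has invariant factor 2 > 1, so H_1 ≅ Z ⊕ Z/2.
  H_2: rank ker ∂_2 − rank ∂_3 = (20 − 20) − 0 = 0, and there is no ∂_3, so H_2 ≅ 0.

H_0 ≅ Z,  H_1 ≅ Z ⊕ Z/2,  H_2 = 0.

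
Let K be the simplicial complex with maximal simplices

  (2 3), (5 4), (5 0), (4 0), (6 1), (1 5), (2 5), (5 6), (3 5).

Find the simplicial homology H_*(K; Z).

H_0 = Z,  H_1 = Z^3.

Order the vertices as 0 < 1 < 2 < 3 < 4 < 5 < 6. Listing each simplex with vertices in this order, K has dimension 1 with simplices:

  0-simplices (7): [0], [1], [2], [3], [4], [5], [6]
  1-simplices (9): [0,4], [0,5], [1,5], [1,6], [2,3], [2,5], [3,5], [4,5], [5,6]

giving chain groups C_0 ≅ Z^7, C_1 ≅ Z^9.

∂_1: C_1 → C_0 sends each edge [p,q] (with p < q) to q − p. For instance
  ∂[0,5] = [5] − [0].
The resulting 7×9 matrix has rank 6, and its Smith normal form has invariant factors (1,1,1,1,1,1).

Reading off H_k = ker ∂_k / im ∂_{k+1}:

  H_0: rank C_0 − rank ∂_1 = 7 − 6 = 1, and the invariant factors of ∂_1 are all 1, so H_0 ≅ Z.
  H_1: rank ker ∂_1 − rank ∂_2 = (9 − 6) − 0 = 3, and there is no ∂_2, so H_1 ≅ Z^3.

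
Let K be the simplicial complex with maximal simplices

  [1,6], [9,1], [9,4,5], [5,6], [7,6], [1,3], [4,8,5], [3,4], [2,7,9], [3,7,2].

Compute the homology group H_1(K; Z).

We work with the vertex ordering 1 < 2 < 3 < 4 < 5 < 6 < 7 < 8 < 9. The simplices of K, each written with vertices in increasing order, are:

  0-simplices (9): [1], [2], [3], [4], [5], [6], [7], [8], [9]
  1-simplices (16): [1,3], [1,6], [1,9], [2,3], [2,7], [2,9], [3,4], [3,7], [4,5], [4,8], [4,9], [5,6], [5,8], [5,9], [6,7], [7,9]
  2-simplices (4): [2,3,7], [2,7,9], [4,5,8], [4,5,9]

Hence C_0 ≅ Z^9, C_1 ≅ Z^16, C_2 ≅ Z^4.

∂_1: C_1 → C_0 sends each edge [p,q] (with p < q) to q − p. For instance
  ∂[2,7] = [7] − [2].
The 9×16 boundary matrix has rank 8 and Smith normal form diag(1,1,1,1,1,1,1,1).

Boundary ∂_2: C_2 → C_1 acts by ∂[p,q,r] = [q,r] − [p,r] + [p,q]. For instance
  ∂[4,5,9] = [5,9] − [4,9] + [4,5],
  ∂[2,3,7] = [3,7] − [2,7] + [2,3].
This gives a 16×4 integer matrix of rank 4; reducing to Smith normal form yields diagonal entries (1,1,1,1).

Computing H_k = (kernel of ∂_k) / (image of ∂_{k+1}):

  H_1: rank ker ∂_1 − rank ∂_2 = (16 − 8) − 4 = 4, and the invariant factors of ∂_2 are all 1, so H_1 = Z^4.

H_1 ≅ Z^4.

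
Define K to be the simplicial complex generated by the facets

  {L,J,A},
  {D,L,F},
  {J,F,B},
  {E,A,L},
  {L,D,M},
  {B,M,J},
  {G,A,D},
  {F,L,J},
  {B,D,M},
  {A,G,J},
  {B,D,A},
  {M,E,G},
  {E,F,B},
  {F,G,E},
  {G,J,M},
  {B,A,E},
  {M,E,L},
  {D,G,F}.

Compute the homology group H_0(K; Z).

Order the vertices as A < B < D < E < F < G < J < L < M. Listing each simplex with vertices in this order, K has dimension 2 with simplices:

  0-simplices (9): A, B, D, E, F, G, J, L, M
  1-simplices (27): AB, AD, AE, AG, AJ, AL, BD, BE, BF, BJ, BM, DF, DG, DL, DM, EF, EG, EL, EM, FG, FJ, FL, GJ, GM, JL, JM, LM
  2-simplices (18): ABD, ABE, ADG, AEL, AGJ, AJL, BDM, BEF, BFJ, BJM, DFG, DFL, DLM, EFG, EGM, ELM, FJL, GJM

so the chain groups are C_0 ≅ Z^9, C_1 ≅ Z^27, C_2 ≅ Z^18.

Boundary ∂_1: C_1 → C_0 sends each edge [p,q] (with p < q) to q − p.
The resulting 9×27 matrix has rank 8, and its Smith normal form has invariant factors (1,1,1,1,1,1,1,1).

Boundary ∂_2: C_2 → C_1 sends each 2-simplex [p,q,r] to [q,r] − [p,r] + [p,q]. For instance
  ∂BFJ = FJ − BJ + BF,
  ∂EGM = GM − EM + EG.
The 27×18 boundary matrix has rank 17 and Smith normal form diag(1,1,1,1,1,1,1,1,1,1,1,1,1,1,1,1,1).

From H_k ≅ ker(∂_k) / im(∂_{k+1}) we obtain:

  H_0: rank C_0 − rank ∂_1 = 9 − 8 = 1, and the invariant factors of ∂_1 are all 1, so H_0 ≅ Z.

H_0 = Z.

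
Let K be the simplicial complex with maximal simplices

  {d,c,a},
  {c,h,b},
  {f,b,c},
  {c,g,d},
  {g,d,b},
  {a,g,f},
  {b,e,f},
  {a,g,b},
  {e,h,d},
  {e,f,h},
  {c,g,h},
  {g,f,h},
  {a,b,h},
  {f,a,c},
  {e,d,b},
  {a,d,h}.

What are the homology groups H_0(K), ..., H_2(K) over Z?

Take the total order a < b < c < d < e < f < g < h on the vertex set. Then K (dimension 2) consists of the simplices:

  0-simplices (8): a, b, c, d, e, f, g, h
  1-simplices (24): ab, ac, ad, af, ag, ah, bc, bd, be, bf, bg, bh, cd, cf, cg, ch, de, dg, dh, ef, eh, fg, fh, gh
  2-simplices (16): abg, abh, acd, acf, adh, afg, bcf, bch, bde, bdg, bef, cdg, cgh, deh, efh, fgh

Hence C_0 ≅ Z^8, C_1 ≅ Z^24, C_2 ≅ Z^16.

The boundary map ∂_1: C_1 → C_0 is given by ∂[p,q] = [q] − [p]. For instance
  ∂bc = c − b.
The 8×24 boundary matrix has rank 7 and Smith normal form diag(1,1,1,1,1,1,1).

Boundary ∂_2: C_2 → C_1 sends each 2-simplex [p,q,r] to [q,r] − [p,r] + [p,q]. For instance
  ∂bch = ch − bh + bc,
  ∂bdg = dg − bg + bd.
The resulting 24×16 matrix has rank 15, and its Smith normal form has invariant factors (1,1,1,1,1,1,1,1,1,1,1,1,1,1,1).

Now H_k = ker ∂_k / im ∂_{k+1}, so:

  H_0: rank C_0 − rank ∂_1 = 8 − 7 = 1, and the invariant factors of ∂_1 are all 1, so H_0 = Z.
  H_1: rank ker ∂_1 − rank ∂_2 = (24 − 7) − 15 = 2, and the invariant factors of ∂_2 are all 1, so H_1 = Z^2.
  H_2: rank ker ∂_2 − rank ∂_3 = (16 − 15) − 0 = 1, and there is no ∂_3, so H_2 = Z.

H_0 ≅ Z,  H_1 ≅ Z^2,  H_2 ≅ Z.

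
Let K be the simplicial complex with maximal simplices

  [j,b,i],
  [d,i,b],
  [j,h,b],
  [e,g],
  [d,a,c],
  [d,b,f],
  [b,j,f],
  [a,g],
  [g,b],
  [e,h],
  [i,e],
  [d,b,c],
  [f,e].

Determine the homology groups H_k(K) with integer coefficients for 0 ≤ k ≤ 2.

H_0 ≅ Z,  H_1 ≅ Z^4,  H_2 = 0.

We work with the vertex ordering a < b < c < d < e < f < g < h < i < j. The simplices of K, each written with vertices in increasing order, are:

  0-simplices (10): a, b, c, d, e, f, g, h, i, j
  1-simplices (20): ac, ad, ag, bc, bd, bf, bg, bh, bi, bj, cd, df, di, ef, eg, eh, ei, fj, hj, ij
  2-simplices (7): acd, bcd, bdf, bdi, bfj, bhj, bij

giving chain groups C_0 ≅ Z^10, C_1 ≅ Z^20, C_2 ≅ Z^7.

∂_1: C_1 → C_0 is given by ∂[p,q] = [q] − [p]. For instance
  ∂eh = h − e.
As a 10×20 matrix over Z this has rank 9, with invariant factors (1,1,1,1,1,1,1,1,1).

∂_2: C_2 → C_1 acts by ∂[p,q,r] = [q,r] − [p,r] + [p,q]. For instance
  ∂bfj = fj − bj + bf,
  ∂bij = ij − bj + bi.
The resulting 20×7 matrix has rank 7, and its Smith normal form has invariant factors (1,1,1,1,1,1,1).

Now H_k = ker ∂_k / im ∂_{k+1}, so:

  H_0: rank C_0 − rank ∂_1 = 10 − 9 = 1, and the invariant factors of ∂_1 are all 1, so H_0 = Z.
  H_1: rank ker ∂_1 − rank ∂_2 = (20 − 9) − 7 = 4, and the invariant factors of ∂_2 are all 1, so H_1 = Z^4.
  H_2: rank ker ∂_2 − rank ∂_3 = (7 − 7) − 0 = 0, and there is no ∂_3, so H_2 = 0.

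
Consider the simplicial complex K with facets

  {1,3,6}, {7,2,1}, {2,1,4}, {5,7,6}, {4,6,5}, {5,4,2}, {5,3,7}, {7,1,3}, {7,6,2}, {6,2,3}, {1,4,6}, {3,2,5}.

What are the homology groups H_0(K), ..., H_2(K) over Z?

H_0 ≅ Z,  H_1 ≅ Z/2Z,  H_2 = 0.

K has 7 vertices, 18 edges, 12 triangles.
rank ∂_0 = 0, rank ∂_1 = 6 ⇒ b_0 = 7 − 0 − 6 = 1; all invariant factors of ∂_1 are 1 so no torsion. So H_0 ≅ Z.
rank ∂_1 = 6, rank ∂_2 = 12 ⇒ b_1 = 18 − 6 − 12 = 0; ∂_2 has invariant factor(s) [2] giving torsion. So H_1 ≅ Z/2Z.
rank ∂_2 = 12, rank ∂_3 = 0 ⇒ b_2 = 12 − 12 − 0 = 0. So H_2 ≅ 0.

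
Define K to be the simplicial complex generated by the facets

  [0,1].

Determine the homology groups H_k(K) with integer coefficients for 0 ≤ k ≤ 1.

H_0 ≅ Z,  H_1 = 0.

Fix the vertex order 0 < 1 and write every simplex with vertices in increasing order. Then dim K = 1 and the simplices of K are:

  0-simplices (2): [0], [1]
  1-simplices (1): [0,1]

Hence C_0 ≅ Z^2, C_1 ≅ Z^1.

Boundary ∂_1: C_1 → C_0 is given by ∂[p,q] = [q] − [p]. For instance
  ∂[0,1] = [1] − [0].
The 2×1 boundary matrix has rank 1 and Smith normal form diag(1).

Now H_k = ker ∂_k / im ∂_{k+1}, so:

  H_0: rank C_0 − rank ∂_1 = 2 − 1 = 1, and the invariant factors of ∂_1 are all 1, so H_0 = Z.
  H_1: rank ker ∂_1 − rank ∂_2 = (1 − 1) − 0 = 0, and there is no ∂_2, so H_1 = 0.

(K is a triangulation of the 1-simplex.)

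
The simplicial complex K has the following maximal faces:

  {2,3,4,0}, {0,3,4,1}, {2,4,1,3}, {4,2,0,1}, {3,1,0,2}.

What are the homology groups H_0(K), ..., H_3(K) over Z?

H_0 = Z,  H_1 = 0,  H_2 = 0,  H_3 = Z.

Order the vertices as 0 < 1 < 2 < 3 < 4. Listing each simplex with vertices in this order, K has dimension 3 with simplices:

  0-simplices (5): [0], [1], [2], [3], [4]
  1-simplices (10): [0,1], [0,2], [0,3], [0,4], [1,2], [1,3], [1,4], [2,3], [2,4], [3,4]
  2-simplices (10): [0,1,2], [0,1,3], [0,1,4], [0,2,3], [0,2,4], [0,3,4], [1,2,3], [1,2,4], [1,3,4], [2,3,4]
  3-simplices (5): [0,1,2,3], [0,1,2,4], [0,1,3,4], [0,2,3,4], [1,2,3,4]

Hence C_0 ≅ Z^5, C_1 ≅ Z^10, C_2 ≅ Z^10, C_3 ≅ Z^5.

∂_1: C_1 → C_0 sends each edge [p,q] (with p < q) to q − p.
As a 5×10 matrix over Z this has rank 4, with invariant factors (1,1,1,1).

∂_2: C_2 → C_1 maps a triangle to the signed sum of its edges. For instance
  ∂[2,3,4] = [3,4] − [2,4] + [2,3],
  ∂[1,2,4] = [2,4] − [1,4] + [1,2].
As a 10×10 matrix over Z this has rank 6, with invariant factors (1,1,1,1,1,1).

The boundary map ∂_3: C_3 → C_2 sends each 3-simplex σ to the alternating sum Σ_i (−1)^i (σ with its i-th vertex removed). For instance
  ∂[0,1,3,4] = [1,3,4] − [0,3,4] + [0,1,4] − [0,1,3],
  ∂[1,2,3,4] = [2,3,4] − [1,3,4] + [1,2,4] − [1,2,3].
As a 10×5 matrix over Z this has rank 4, with invariant factors (1,1,1,1).

Now H_k = ker ∂_k / im ∂_{k+1}, so:

  H_0: rank C_0 − rank ∂_1 = 5 − 4 = 1, and the invariant factors of ∂_1 are all 1, so H_0 = Z.
  H_1: rank ker ∂_1 − rank ∂_2 = (10 − 4) − 6 = 0, and the invariant factors of ∂_2 are all 1, so H_1 = 0.
  H_2: rank ker ∂_2 − rank ∂_3 = (10 − 6) − 4 = 0, and the invariant factors of ∂_3 are all 1, so H_2 = 0.
  H_3: rank ker ∂_3 − rank ∂_4 = (5 − 4) − 0 = 1, and there is no ∂_4, so H_3 = Z.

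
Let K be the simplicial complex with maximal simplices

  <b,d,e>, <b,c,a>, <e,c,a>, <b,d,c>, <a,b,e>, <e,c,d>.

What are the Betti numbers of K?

b_0 = 1, b_1 = 0, b_2 = 1.

Fix the vertex order a < b < c < d < e and write every simplex with vertices in increasing order. Then dim K = 2 and the simplices of K are:

  0-simplices (5): a, b, c, d, e
  1-simplices (9): ab, ac, ae, bc, bd, be, cd, ce, de
  2-simplices (6): abc, abe, ace, bcd, bde, cde

giving chain groups C_0 ≅ Z^5, C_1 ≅ Z^9, C_2 ≅ Z^6.

The boundary map ∂_1: C_1 → C_0 sends each edge [p,q] (with p < q) to q − p. For instance
  ∂ce = e − c.
As a 5×9 matrix over Z this has rank 4, with invariant factors (1,1,1,1).

The boundary map ∂_2: C_2 → C_1 sends each 2-simplex [p,q,r] to [q,r] − [p,r] + [p,q]. For instance
  ∂ace = ce − ae + ac,
  ∂bde = de − be + bd.
The resulting 9×6 matrix has rank 5, and its Smith normal form has invariant factors (1,1,1,1,1).

Computing H_k = (kernel of ∂_k) / (image of ∂_{k+1}):

  H_0: rank C_0 − rank ∂_1 = 5 − 4 = 1, and the invariant factors of ∂_1 are all 1, so H_0 = Z.
  H_1: rank ker ∂_1 − rank ∂_2 = (9 − 4) − 5 = 0, and the invariant factors of ∂_2 are all 1, so H_1 = 0.
  H_2: rank ker ∂_2 − rank ∂_3 = (6 − 5) − 0 = 1, and there is no ∂_3, so H_2 = Z.

Hence the Betti numbers are b_0 = 1, b_1 = 0, b_2 = 1.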